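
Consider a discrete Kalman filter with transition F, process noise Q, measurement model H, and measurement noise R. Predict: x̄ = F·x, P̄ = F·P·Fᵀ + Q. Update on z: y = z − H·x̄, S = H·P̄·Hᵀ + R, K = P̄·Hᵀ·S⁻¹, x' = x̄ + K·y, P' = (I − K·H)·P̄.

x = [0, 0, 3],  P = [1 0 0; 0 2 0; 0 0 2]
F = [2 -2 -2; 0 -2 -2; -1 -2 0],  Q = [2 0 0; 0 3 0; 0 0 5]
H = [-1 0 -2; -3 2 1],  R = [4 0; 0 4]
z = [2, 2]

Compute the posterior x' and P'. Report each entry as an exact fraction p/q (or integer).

x' = [-2314/635, -3023/635, 476/635]
P' = [2316/635 3502/635 -764/635; 3502/635 11853/1270 -1368/635; -764/635 -1368/635 796/635]

x̄ = F·x = [-6, -6, 0]
P̄ = F·P·Fᵀ + Q = [22 16 6; 16 19 8; 6 8 14]
y = z − H·x̄ = [-4, -4]
S = H·P̄·Hᵀ + R = [106 4; 4 96]
K = P̄·Hᵀ·S⁻¹ = [-197/635 -177/635; -383/1270 -21/2540; -207/635 88/635]
x' = x̄ + K·y = [-2314/635, -3023/635, 476/635]
P' = (I − K·H)·P̄ = [2316/635 3502/635 -764/635; 3502/635 11853/1270 -1368/635; -764/635 -1368/635 796/635]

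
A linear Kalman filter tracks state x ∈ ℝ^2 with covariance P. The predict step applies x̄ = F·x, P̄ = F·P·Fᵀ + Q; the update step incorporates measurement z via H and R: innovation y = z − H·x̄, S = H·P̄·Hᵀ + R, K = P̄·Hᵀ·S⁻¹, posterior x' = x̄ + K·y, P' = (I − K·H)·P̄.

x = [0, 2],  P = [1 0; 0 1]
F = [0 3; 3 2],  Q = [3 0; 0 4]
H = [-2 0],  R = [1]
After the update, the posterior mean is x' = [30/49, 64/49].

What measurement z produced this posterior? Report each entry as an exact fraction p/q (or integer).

x̄ = F·x = [6, 4]
P̄ = F·P·Fᵀ + Q = [12 6; 6 17]
S = H·P̄·Hᵀ + R = [49]
K = P̄·Hᵀ·S⁻¹ = [-24/49; -12/49]
x' − x̄ = [-264/49, -132/49] = K·y
y = (KᵀK)⁻¹·Kᵀ·(x' − x̄) = [11]
z = y + H·x̄ = [11] + [-12] = [-1]

z = [-1]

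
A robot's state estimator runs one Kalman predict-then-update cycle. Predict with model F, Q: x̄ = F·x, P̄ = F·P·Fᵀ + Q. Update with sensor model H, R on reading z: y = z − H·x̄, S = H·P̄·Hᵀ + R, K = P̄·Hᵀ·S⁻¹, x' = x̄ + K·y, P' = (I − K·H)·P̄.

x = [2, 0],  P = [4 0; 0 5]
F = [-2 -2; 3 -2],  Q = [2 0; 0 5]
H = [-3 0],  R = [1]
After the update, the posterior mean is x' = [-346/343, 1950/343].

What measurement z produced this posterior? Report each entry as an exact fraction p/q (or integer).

z = [3]

x̄ = F·x = [-4, 6]
P̄ = F·P·Fᵀ + Q = [38 -4; -4 61]
S = H·P̄·Hᵀ + R = [343]
K = P̄·Hᵀ·S⁻¹ = [-114/343; 12/343]
x' − x̄ = [1026/343, -108/343] = K·y
y = (KᵀK)⁻¹·Kᵀ·(x' − x̄) = [-9]
z = y + H·x̄ = [-9] + [12] = [3]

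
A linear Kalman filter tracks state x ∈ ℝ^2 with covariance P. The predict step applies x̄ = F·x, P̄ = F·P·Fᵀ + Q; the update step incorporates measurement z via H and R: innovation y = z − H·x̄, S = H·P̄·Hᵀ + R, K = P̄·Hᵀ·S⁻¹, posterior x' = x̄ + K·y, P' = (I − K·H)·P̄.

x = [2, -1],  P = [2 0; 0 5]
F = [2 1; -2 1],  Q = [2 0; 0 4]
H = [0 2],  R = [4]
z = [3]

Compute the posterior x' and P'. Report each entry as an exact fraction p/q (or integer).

x' = [23/12, 41/36]
P' = [29/2 -1/6; -1/6 17/18]

x̄ = F·x = [3, -5]
P̄ = F·P·Fᵀ + Q = [15 -3; -3 17]
y = z − H·x̄ = [13]
S = H·P̄·Hᵀ + R = [72]
K = P̄·Hᵀ·S⁻¹ = [-1/12; 17/36]
x' = x̄ + K·y = [23/12, 41/36]
P' = (I − K·H)·P̄ = [29/2 -1/6; -1/6 17/18]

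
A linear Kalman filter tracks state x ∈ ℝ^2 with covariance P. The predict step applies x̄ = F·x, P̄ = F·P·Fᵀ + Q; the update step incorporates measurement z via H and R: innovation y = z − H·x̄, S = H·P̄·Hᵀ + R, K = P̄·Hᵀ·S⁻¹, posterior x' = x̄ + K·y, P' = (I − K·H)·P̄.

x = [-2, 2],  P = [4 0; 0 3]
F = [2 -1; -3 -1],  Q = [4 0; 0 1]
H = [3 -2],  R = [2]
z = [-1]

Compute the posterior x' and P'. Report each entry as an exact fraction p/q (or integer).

x̄ = F·x = [-6, 4]
P̄ = F·P·Fᵀ + Q = [23 -21; -21 40]
y = z − H·x̄ = [25]
S = H·P̄·Hᵀ + R = [621]
K = P̄·Hᵀ·S⁻¹ = [37/207; -143/621]
x' = x̄ + K·y = [-317/207, -1091/621]
P' = (I − K·H)·P̄ = [218/69 944/207; 944/207 4391/621]

x' = [-317/207, -1091/621]
P' = [218/69 944/207; 944/207 4391/621]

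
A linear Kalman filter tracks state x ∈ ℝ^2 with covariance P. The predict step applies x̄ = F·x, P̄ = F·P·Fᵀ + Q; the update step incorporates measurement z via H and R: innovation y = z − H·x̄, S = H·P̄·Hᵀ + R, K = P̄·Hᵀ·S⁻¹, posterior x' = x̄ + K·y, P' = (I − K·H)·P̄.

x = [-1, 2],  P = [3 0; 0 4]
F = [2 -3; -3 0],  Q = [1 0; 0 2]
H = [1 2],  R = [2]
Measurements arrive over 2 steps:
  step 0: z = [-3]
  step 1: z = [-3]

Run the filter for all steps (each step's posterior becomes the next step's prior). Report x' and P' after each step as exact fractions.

step 0: x' = [-773/95, 49/19], P' = [4486/95 -446/19; -446/19 231/19]
step 1: x' = [91355/7424, -56153/7424], P' = [356073/7424 -187731/7424; -187731/7424 102401/7424]

step 0: x̄ = F·x = [-8, 3]
step 0: P̄ = F·P·Fᵀ + Q = [49 -18; -18 29]
step 0: y = z − H·x̄ = [-1]
step 0: S = H·P̄·Hᵀ + R = [95]
step 0: K = P̄·Hᵀ·S⁻¹ = [13/95; 8/19]
step 0: x' = x̄ + K·y = [-773/95, 49/19]
step 0: P' = (I − K·H)·P̄ = [4486/95 -446/19; -446/19 231/19]
step 1: x̄ = F·x = [-2281/95, 2319/95]
step 1: P̄ = F·P·Fᵀ + Q = [55194/95 -46986/95; -46986/95 40564/95]
step 1: y = z − H·x̄ = [-2642/95]
step 1: S = H·P̄·Hᵀ + R = [29696/95]
step 1: K = P̄·Hᵀ·S⁻¹ = [-19389/14848; 17071/14848]
step 1: x' = x̄ + K·y = [91355/7424, -56153/7424]
step 1: P' = (I − K·H)·P̄ = [356073/7424 -187731/7424; -187731/7424 102401/7424]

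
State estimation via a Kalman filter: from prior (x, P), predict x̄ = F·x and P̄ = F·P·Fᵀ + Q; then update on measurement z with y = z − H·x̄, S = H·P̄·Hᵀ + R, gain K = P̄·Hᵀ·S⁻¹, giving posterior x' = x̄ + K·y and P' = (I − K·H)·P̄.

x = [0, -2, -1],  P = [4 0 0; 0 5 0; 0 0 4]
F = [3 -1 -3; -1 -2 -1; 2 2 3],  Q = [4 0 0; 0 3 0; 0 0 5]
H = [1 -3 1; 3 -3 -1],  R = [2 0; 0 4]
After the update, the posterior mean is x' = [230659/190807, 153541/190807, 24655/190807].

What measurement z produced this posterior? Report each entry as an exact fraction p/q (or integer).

x̄ = F·x = [5, 5, -7]
P̄ = F·P·Fᵀ + Q = [81 10 -22; 10 31 -40; -22 -40 77]
S = H·P̄·Hᵀ + R = [575 281; 281 801]
K = P̄·Hᵀ·S⁻¹ = [-21403/190807 63488/190807; -46030/190807 10669/190807; 73319/190807 -31200/190807]
x' − x̄ = [-723376/190807, -800494/190807, 1360304/190807] = K·y
y = (KᵀK)⁻¹·Kᵀ·(x' − x̄) = [16, -6]
z = y + H·x̄ = [16, -6] + [-17, 7] = [-1, 1]

z = [-1, 1]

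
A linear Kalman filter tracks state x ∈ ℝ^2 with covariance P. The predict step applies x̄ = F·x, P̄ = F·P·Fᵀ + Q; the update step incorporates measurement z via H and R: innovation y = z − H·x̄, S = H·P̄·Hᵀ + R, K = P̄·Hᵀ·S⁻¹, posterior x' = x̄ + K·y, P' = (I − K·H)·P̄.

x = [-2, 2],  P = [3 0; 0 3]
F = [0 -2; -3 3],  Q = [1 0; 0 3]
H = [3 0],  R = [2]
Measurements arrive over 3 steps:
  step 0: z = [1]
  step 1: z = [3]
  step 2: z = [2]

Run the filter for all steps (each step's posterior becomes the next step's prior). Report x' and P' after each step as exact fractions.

step 0: x̄ = F·x = [-4, 12]
step 0: P̄ = F·P·Fᵀ + Q = [13 -18; -18 57]
step 0: y = z − H·x̄ = [13]
step 0: S = H·P̄·Hᵀ + R = [119]
step 0: K = P̄·Hᵀ·S⁻¹ = [39/119; -54/119]
step 0: x' = x̄ + K·y = [31/119, 726/119]
step 0: P' = (I − K·H)·P̄ = [26/119 -36/119; -36/119 3867/119]
step 1: x̄ = F·x = [-1452/119, 2085/119]
step 1: P̄ = F·P·Fᵀ + Q = [15587/119 -23418/119; -23418/119 36042/119]
step 1: y = z − H·x̄ = [4713/119]
step 1: S = H·P̄·Hᵀ + R = [140521/119]
step 1: K = P̄·Hᵀ·S⁻¹ = [46761/140521; -70254/140521]
step 1: x' = x̄ + K·y = [137379/140521, -320343/140521]
step 1: P' = (I − K·H)·P̄ = [31174/140521 -46836/140521; -46836/140521 1084314/140521]
step 2: x̄ = F·x = [640686/140521, -1373166/140521]
step 2: P̄ = F·P·Fᵀ + Q = [4477777/140521 -6786900/140521; -6786900/140521 11304003/140521]
step 2: y = z − H·x̄ = [-1641016/140521]
step 2: S = H·P̄·Hᵀ + R = [40581035/140521]
step 2: K = P̄·Hᵀ·S⁻¹ = [13433331/40581035; -4072140/8116207]
step 2: x' = x̄ + K·y = [28148034/40581035, -31756482/8116207]
step 2: P' = (I − K·H)·P̄ = [8955554/40581035 -2714760/8116207; -2714760/8116207 62866101/8116207]

step 0: x' = [31/119, 726/119], P' = [26/119 -36/119; -36/119 3867/119]
step 1: x' = [137379/140521, -320343/140521], P' = [31174/140521 -46836/140521; -46836/140521 1084314/140521]
step 2: x' = [28148034/40581035, -31756482/8116207], P' = [8955554/40581035 -2714760/8116207; -2714760/8116207 62866101/8116207]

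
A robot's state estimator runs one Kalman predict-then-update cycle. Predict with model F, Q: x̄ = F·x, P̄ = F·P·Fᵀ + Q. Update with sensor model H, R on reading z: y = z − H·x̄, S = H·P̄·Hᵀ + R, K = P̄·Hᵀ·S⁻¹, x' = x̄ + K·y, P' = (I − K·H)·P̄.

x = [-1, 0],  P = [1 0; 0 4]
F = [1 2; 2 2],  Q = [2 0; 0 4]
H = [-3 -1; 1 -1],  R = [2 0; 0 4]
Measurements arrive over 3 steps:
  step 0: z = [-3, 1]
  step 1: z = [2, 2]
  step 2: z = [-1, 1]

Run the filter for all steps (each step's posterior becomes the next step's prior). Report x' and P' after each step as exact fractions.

step 0: x' = [1639/1673, 2/239], P' = [472/1673 -84/239; -84/239 372/239]
step 1: x' = [-120616/436183, -442132/436183], P' = [121024/436183 -146436/436183; -146436/436183 644564/436183]
step 2: x' = [44929957/109376493, -48409406/109376493], P' = [30337888/109376493 -36726764/109376493; -36726764/109376493 161589724/109376493]

step 0: x̄ = F·x = [-1, -2]
step 0: P̄ = F·P·Fᵀ + Q = [19 18; 18 24]
step 0: y = z − H·x̄ = [-8, 0]
step 0: S = H·P̄·Hᵀ + R = [305 3; 3 11]
step 0: K = P̄·Hᵀ·S⁻¹ = [-414/1673 265/1673; -60/239 -114/239]
step 0: x' = x̄ + K·y = [1639/1673, 2/239]
step 0: P' = (I − K·H)·P̄ = [472/1673 -84/239; -84/239 372/239]
step 1: x̄ = F·x = [1667/1673, 3306/1673]
step 1: P̄ = F·P·Fᵀ + Q = [11882/1673 7832/1673; 7832/1673 14292/1673]
step 1: y = z − H·x̄ = [11653/1673, 4985/1673]
step 1: S = H·P̄·Hᵀ + R = [171568/1673 -5690/1673; -5690/1673 17202/1673]
step 1: K = P̄·Hᵀ·S⁻¹ = [-108318/436183 66865/436183; -102628/436183 -197750/436183]
step 1: x' = x̄ + K·y = [-120616/436183, -442132/436183]
step 1: P' = (I − K·H)·P̄ = [121024/436183 -146436/436183; -146436/436183 644564/436183]
step 2: x̄ = F·x = [-1004880/436183, -1125496/436183]
step 2: P̄ = F·P·Fᵀ + Q = [2985902/436183 1941688/436183; 1941688/436183 3635596/436183]
step 2: y = z − H·x̄ = [-416029/39653, 315567/436183]
step 2: S = H·P̄·Hᵀ + R = [3911928/39653 -130794/39653; -130794/39653 4482854/436183]
step 2: K = P̄·Hᵀ·S⁻¹ = [-27143450/109376493 5588721/36458831; -25704716/109376493 -16526374/36458831]
step 2: x' = x̄ + K·y = [44929957/109376493, -48409406/109376493]
step 2: P' = (I − K·H)·P̄ = [30337888/109376493 -36726764/109376493; -36726764/109376493 161589724/109376493]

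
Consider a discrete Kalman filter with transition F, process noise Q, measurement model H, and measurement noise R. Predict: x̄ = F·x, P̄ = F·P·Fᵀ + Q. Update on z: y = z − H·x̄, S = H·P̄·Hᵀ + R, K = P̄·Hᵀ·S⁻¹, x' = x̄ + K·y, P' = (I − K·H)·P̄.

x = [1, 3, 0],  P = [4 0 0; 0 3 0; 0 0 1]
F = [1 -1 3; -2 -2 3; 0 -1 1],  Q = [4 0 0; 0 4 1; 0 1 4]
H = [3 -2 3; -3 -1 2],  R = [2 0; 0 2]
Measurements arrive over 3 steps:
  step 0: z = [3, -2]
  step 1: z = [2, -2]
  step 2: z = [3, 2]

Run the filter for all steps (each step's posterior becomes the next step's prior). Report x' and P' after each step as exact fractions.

step 0: x̄ = F·x = [-2, -8, -3]
step 0: P̄ = F·P·Fᵀ + Q = [20 7 6; 7 41 10; 6 10 8]
step 0: y = z − H·x̄ = [2, -10]
step 0: S = H·P̄·Hᵀ + R = [322 -117; -117 185]
step 0: K = P̄·Hᵀ·S⁻¹ = [5405/45881 -10222/45881; -10649/45881 -17151/45881; 62/1067 -30/1067]
step 0: x' = x̄ + K·y = [21268/45881, -216836/45881, -2777/1067]
step 0: P' = (I − K·H)·P̄ = [9490/45881 59398/45881 784/1067; 59398/45881 830660/45881 11332/1067; 784/1067 11332/1067 6812/1067]
step 1: x̄ = F·x = [-120129/45881, 32903/45881, 97425/45881]
step 1: P̄ = F·P·Fᵀ + Q = [819738/45881 -208036/45881 -265382/45881; -208036/45881 403696/45881 200941/45881; -265382/45881 200941/45881 332548/45881]
step 1: y = z − H·x̄ = [225680/45881, -614096/45881]
step 1: S = H·P̄·Hᵀ + R = [7385384/45881 -5809511/45881; -5809511/45881 10335896/45881]
step 1: K = P̄·Hᵀ·S⁻¹ = [116127638/928143303 -184540948/928143303; -107885518/928143303 -4758571/928143303; 114439187/928143303 177495560/928143303]
step 1: x' = x̄ + K·y = [203690827/309381101, 66209795/309381101, 52684725/309381101]
step 1: P' = (I − K·H)·P̄ = [130914838/928143303 391966330/928143303 207814474/928143303; 391966330/928143303 6282485596/928143303 3724433722/928143303; 207814474/928143303 3724433722/928143303 2351434132/928143303]
step 2: x̄ = F·x = [295535207/309381101, -381747069/309381101, -13525070/309381101]
step 2: P̄ = F·P·Fᵀ + Q = [3135077562/309381101 -225766072/309381101 -581699584/309381101; -225766072/309381101 6477834424/928143303 764517331/309381101; -581699584/309381101 764517331/309381101 1632541832/309381101]
step 2: y = z − H·x̄ = [-681381246/309381101, 1150670894/309381101]
step 2: S = H·P̄·Hᵀ + R = [105686525080/928143303 -55157134693/928143303; -55157134693/928143303 120274904944/928143303]
step 2: K = P̄·Hᵀ·S⁻¹ = [1309540318106/10417709441057 -2087022391906/10417709441057; -1042157298906/10417709441057 -465698167127/10417709441057; 1388074693013/10417709441057 1739785524026/10417709441057]
step 2: x' = x̄ + K·y = [-694845995141/10417709441057, -12291277392095/10417709441057, 2958203484456/10417709441057]
step 2: P' = (I − K·H)·P̄ = [1460919412874/10417709441057 4153495569250/10417709441057 2181104512030/10417709441057; 4153495569250/10417709441057 63676873731612/10417709441057 37602982052554/10417709441057; 2181104512030/10417709441057 37602982052554/10417709441057 23812933318348/10417709441057]

step 0: x' = [21268/45881, -216836/45881, -2777/1067], P' = [9490/45881 59398/45881 784/1067; 59398/45881 830660/45881 11332/1067; 784/1067 11332/1067 6812/1067]
step 1: x' = [203690827/309381101, 66209795/309381101, 52684725/309381101], P' = [130914838/928143303 391966330/928143303 207814474/928143303; 391966330/928143303 6282485596/928143303 3724433722/928143303; 207814474/928143303 3724433722/928143303 2351434132/928143303]
step 2: x' = [-694845995141/10417709441057, -12291277392095/10417709441057, 2958203484456/10417709441057], P' = [1460919412874/10417709441057 4153495569250/10417709441057 2181104512030/10417709441057; 4153495569250/10417709441057 63676873731612/10417709441057 37602982052554/10417709441057; 2181104512030/10417709441057 37602982052554/10417709441057 23812933318348/10417709441057]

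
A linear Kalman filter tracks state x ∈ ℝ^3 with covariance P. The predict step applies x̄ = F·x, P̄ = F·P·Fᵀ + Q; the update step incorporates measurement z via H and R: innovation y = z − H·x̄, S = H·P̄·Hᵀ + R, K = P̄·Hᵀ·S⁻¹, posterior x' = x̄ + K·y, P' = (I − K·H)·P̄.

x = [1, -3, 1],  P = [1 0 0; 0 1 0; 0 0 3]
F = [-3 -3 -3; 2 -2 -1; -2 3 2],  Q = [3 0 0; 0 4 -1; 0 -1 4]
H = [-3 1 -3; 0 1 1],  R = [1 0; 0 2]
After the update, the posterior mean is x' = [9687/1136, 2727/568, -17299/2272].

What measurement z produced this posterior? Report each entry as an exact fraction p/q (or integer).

x̄ = F·x = [3, 7, -9]
P̄ = F·P·Fᵀ + Q = [48 9 -21; 9 15 -17; -21 -17 29]
S = H·P̄·Hᵀ + R = [379 -2; -2 12]
K = P̄·Hᵀ·S⁻¹ = [-111/568 -1173/1136; 29/284 -85/568; -117/1136 2233/2272]
x' − x̄ = [6279/1136, -1249/568, 3149/2272] = K·y
y = (KᵀK)⁻¹·Kᵀ·(x' − x̄) = [-23, -1]
z = y + H·x̄ = [-23, -1] + [25, -2] = [2, -3]

z = [2, -3]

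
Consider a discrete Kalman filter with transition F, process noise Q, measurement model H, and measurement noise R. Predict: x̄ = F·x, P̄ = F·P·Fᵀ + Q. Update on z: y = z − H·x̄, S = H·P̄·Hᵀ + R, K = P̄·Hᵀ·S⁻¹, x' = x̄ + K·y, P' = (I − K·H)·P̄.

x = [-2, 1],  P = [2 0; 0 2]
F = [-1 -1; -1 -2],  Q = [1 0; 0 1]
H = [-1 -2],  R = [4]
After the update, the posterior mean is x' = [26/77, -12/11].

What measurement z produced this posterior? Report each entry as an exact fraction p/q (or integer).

z = [2]

x̄ = F·x = [1, 0]
P̄ = F·P·Fᵀ + Q = [5 6; 6 11]
S = H·P̄·Hᵀ + R = [77]
K = P̄·Hᵀ·S⁻¹ = [-17/77; -4/11]
x' − x̄ = [-51/77, -12/11] = K·y
y = (KᵀK)⁻¹·Kᵀ·(x' − x̄) = [3]
z = y + H·x̄ = [3] + [-1] = [2]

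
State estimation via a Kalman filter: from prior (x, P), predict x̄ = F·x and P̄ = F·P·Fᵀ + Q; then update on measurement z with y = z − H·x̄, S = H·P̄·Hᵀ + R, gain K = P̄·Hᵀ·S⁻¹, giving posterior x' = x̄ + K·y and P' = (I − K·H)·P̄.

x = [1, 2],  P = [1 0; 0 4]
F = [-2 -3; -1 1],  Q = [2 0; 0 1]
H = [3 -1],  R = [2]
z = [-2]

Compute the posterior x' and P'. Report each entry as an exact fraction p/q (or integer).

x̄ = F·x = [-8, 1]
P̄ = F·P·Fᵀ + Q = [42 -10; -10 6]
y = z − H·x̄ = [23]
S = H·P̄·Hᵀ + R = [446]
K = P̄·Hᵀ·S⁻¹ = [68/223; -18/223]
x' = x̄ + K·y = [-220/223, -191/223]
P' = (I − K·H)·P̄ = [118/223 218/223; 218/223 690/223]

x' = [-220/223, -191/223]
P' = [118/223 218/223; 218/223 690/223]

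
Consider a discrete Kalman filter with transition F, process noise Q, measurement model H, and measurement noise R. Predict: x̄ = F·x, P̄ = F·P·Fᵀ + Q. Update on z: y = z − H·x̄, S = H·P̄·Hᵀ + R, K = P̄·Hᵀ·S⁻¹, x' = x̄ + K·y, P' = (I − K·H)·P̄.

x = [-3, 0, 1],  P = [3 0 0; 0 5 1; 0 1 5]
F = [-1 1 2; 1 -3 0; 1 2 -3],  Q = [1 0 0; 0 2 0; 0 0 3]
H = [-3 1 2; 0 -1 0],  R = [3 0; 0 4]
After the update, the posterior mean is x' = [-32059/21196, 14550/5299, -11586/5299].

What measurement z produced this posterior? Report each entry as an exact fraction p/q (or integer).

z = [3, -3]

x̄ = F·x = [5, -3, -6]
P̄ = F·P·Fᵀ + Q = [33 -24 -22; -24 50 -18; -22 -18 59]
S = H·P̄·Hᵀ + R = [922 -86; -86 54]
K = P̄·Hᵀ·S⁻¹ = [-3477/21196 3883/21196; 43/5299 -4838/5299; 1314/5299 3859/5299]
x' − x̄ = [-138039/21196, 30447/5299, 20208/5299] = K·y
y = (KᵀK)⁻¹·Kᵀ·(x' − x̄) = [33, -6]
z = y + H·x̄ = [33, -6] + [-30, 3] = [3, -3]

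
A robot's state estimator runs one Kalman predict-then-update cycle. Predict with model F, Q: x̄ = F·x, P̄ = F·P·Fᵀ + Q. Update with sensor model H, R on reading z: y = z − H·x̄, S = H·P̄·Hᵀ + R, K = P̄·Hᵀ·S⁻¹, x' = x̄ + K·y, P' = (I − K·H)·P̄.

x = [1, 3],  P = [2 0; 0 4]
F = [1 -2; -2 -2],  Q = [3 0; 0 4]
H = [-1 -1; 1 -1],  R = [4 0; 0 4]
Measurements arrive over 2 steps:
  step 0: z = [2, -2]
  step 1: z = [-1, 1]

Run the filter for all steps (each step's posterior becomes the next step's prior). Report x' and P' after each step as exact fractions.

step 0: x' = [-180/91, -148/273], P' = [162/91 8/91; 8/91 500/273]
step 1: x' = [21231/37589, 20964/37589], P' = [63630/37589 2152/37589; 2152/37589 67668/37589]

step 0: x̄ = F·x = [-5, -8]
step 0: P̄ = F·P·Fᵀ + Q = [21 12; 12 28]
step 0: y = z − H·x̄ = [-11, -5]
step 0: S = H·P̄·Hᵀ + R = [77 7; 7 29]
step 0: K = P̄·Hᵀ·S⁻¹ = [-85/182 11/26; -131/273 -17/39]
step 0: x' = x̄ + K·y = [-180/91, -148/273]
step 0: P' = (I − K·H)·P̄ = [162/91 8/91; 8/91 500/273]
step 1: x̄ = F·x = [-244/273, 1376/273]
step 1: P̄ = F·P·Fᵀ + Q = [3209/273 1076/273; 1076/273 5228/273]
step 1: y = z − H·x̄ = [859/273, 631/91]
step 1: S = H·P̄·Hᵀ + R = [11681/273 673/91; 673/91 2459/91]
step 1: K = P̄·Hᵀ·S⁻¹ = [-32891/75178 30739/75178; -17455/37589 -16379/37589]
step 1: x' = x̄ + K·y = [21231/37589, 20964/37589]
step 1: P' = (I − K·H)·P̄ = [63630/37589 2152/37589; 2152/37589 67668/37589]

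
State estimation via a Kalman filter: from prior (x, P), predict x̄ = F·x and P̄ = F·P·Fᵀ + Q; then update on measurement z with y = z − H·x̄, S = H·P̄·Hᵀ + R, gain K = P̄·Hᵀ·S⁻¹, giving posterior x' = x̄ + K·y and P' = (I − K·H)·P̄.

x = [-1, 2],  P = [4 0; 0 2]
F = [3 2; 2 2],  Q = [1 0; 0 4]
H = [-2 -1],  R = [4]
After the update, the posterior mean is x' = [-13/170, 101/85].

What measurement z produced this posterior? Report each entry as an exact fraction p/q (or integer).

z = [-1]

x̄ = F·x = [1, 2]
P̄ = F·P·Fᵀ + Q = [45 32; 32 28]
S = H·P̄·Hᵀ + R = [340]
K = P̄·Hᵀ·S⁻¹ = [-61/170; -23/85]
x' − x̄ = [-183/170, -69/85] = K·y
y = (KᵀK)⁻¹·Kᵀ·(x' − x̄) = [3]
z = y + H·x̄ = [3] + [-4] = [-1]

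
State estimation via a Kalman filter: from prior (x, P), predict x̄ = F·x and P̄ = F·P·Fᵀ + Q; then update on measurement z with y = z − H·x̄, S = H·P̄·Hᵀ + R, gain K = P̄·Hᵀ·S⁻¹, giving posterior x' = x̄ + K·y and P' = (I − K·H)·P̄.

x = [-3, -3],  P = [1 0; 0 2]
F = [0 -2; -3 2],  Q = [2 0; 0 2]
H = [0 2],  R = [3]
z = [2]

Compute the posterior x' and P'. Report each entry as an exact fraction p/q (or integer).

x̄ = F·x = [6, 3]
P̄ = F·P·Fᵀ + Q = [10 -8; -8 19]
y = z − H·x̄ = [-4]
S = H·P̄·Hᵀ + R = [79]
K = P̄·Hᵀ·S⁻¹ = [-16/79; 38/79]
x' = x̄ + K·y = [538/79, 85/79]
P' = (I − K·H)·P̄ = [534/79 -24/79; -24/79 57/79]

x' = [538/79, 85/79]
P' = [534/79 -24/79; -24/79 57/79]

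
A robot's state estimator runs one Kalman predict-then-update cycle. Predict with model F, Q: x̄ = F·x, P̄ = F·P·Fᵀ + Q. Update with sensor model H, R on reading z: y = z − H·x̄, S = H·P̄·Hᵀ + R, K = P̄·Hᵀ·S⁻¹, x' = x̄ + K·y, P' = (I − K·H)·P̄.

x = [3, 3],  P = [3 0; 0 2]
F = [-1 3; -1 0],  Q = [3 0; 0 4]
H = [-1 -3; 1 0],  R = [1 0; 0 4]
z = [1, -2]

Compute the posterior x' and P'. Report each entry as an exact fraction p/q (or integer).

x' = [-102/1879, -699/1879]
P' = [5820/1879 -1896/1879; -1896/1879 823/1879]

x̄ = F·x = [6, -3]
P̄ = F·P·Fᵀ + Q = [24 3; 3 7]
y = z − H·x̄ = [-2, -8]
S = H·P̄·Hᵀ + R = [106 -33; -33 28]
K = P̄·Hᵀ·S⁻¹ = [-132/1879 1455/1879; -573/1879 -474/1879]
x' = x̄ + K·y = [-102/1879, -699/1879]
P' = (I − K·H)·P̄ = [5820/1879 -1896/1879; -1896/1879 823/1879]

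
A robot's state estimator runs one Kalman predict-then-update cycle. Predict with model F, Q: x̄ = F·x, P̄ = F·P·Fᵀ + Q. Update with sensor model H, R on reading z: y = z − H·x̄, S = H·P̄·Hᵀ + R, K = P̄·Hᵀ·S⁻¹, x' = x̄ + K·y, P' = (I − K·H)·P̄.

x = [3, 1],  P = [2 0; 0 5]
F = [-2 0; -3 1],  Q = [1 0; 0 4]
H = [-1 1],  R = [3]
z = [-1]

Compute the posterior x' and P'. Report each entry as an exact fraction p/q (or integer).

x̄ = F·x = [-6, -8]
P̄ = F·P·Fᵀ + Q = [9 12; 12 27]
y = z − H·x̄ = [1]
S = H·P̄·Hᵀ + R = [15]
K = P̄·Hᵀ·S⁻¹ = [1/5; 1]
x' = x̄ + K·y = [-29/5, -7]
P' = (I − K·H)·P̄ = [42/5 9; 9 12]

x' = [-29/5, -7]
P' = [42/5 9; 9 12]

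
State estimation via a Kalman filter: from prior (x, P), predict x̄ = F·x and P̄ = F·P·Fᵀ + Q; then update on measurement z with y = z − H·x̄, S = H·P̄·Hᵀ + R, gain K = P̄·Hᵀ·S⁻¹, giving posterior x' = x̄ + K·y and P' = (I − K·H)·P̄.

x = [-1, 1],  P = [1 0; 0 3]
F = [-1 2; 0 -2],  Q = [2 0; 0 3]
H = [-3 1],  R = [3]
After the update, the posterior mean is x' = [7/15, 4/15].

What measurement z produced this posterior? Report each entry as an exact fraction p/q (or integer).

x̄ = F·x = [3, -2]
P̄ = F·P·Fᵀ + Q = [15 -12; -12 15]
S = H·P̄·Hᵀ + R = [225]
K = P̄·Hᵀ·S⁻¹ = [-19/75; 17/75]
x' − x̄ = [-38/15, 34/15] = K·y
y = (KᵀK)⁻¹·Kᵀ·(x' − x̄) = [10]
z = y + H·x̄ = [10] + [-11] = [-1]

z = [-1]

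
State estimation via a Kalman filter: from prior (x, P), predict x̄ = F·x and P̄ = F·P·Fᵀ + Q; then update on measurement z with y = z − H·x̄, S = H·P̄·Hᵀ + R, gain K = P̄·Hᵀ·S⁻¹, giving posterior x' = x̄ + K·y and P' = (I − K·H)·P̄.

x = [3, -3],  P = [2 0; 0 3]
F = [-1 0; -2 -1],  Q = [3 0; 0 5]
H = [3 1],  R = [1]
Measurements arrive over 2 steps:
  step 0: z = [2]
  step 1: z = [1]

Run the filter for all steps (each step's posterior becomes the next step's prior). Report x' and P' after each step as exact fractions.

step 0: x' = [4/43, 67/43], P' = [69/86 -94/43; -94/43 296/43]
step 1: x' = [502/655, -903/655], P' = [2374/3275 -6191/3275; -6191/3275 18969/3275]

step 0: x̄ = F·x = [-3, -3]
step 0: P̄ = F·P·Fᵀ + Q = [5 4; 4 16]
step 0: y = z − H·x̄ = [14]
step 0: S = H·P̄·Hᵀ + R = [86]
step 0: K = P̄·Hᵀ·S⁻¹ = [19/86; 14/43]
step 0: x' = x̄ + K·y = [4/43, 67/43]
step 0: P' = (I − K·H)·P̄ = [69/86 -94/43; -94/43 296/43]
step 1: x̄ = F·x = [-4/43, -75/43]
step 1: P̄ = F·P·Fᵀ + Q = [327/86 -25/43; -25/43 273/43]
step 1: y = z − H·x̄ = [130/43]
step 1: S = H·P̄·Hᵀ + R = [3275/86]
step 1: K = P̄·Hᵀ·S⁻¹ = [931/3275; 396/3275]
step 1: x' = x̄ + K·y = [502/655, -903/655]
step 1: P' = (I − K·H)·P̄ = [2374/3275 -6191/3275; -6191/3275 18969/3275]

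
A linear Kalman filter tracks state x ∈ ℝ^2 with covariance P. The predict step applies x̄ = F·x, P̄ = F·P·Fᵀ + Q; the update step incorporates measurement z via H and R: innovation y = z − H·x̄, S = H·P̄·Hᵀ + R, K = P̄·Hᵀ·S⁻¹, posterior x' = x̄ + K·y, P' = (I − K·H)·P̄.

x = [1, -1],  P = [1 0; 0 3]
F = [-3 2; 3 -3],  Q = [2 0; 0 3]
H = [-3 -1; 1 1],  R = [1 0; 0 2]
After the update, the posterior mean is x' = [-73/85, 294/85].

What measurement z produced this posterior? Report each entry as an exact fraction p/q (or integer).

x̄ = F·x = [-5, 6]
P̄ = F·P·Fᵀ + Q = [23 -27; -27 39]
S = H·P̄·Hᵀ + R = [85 0; 0 10]
K = P̄·Hᵀ·S⁻¹ = [-42/85 -2/5; 42/85 6/5]
x' − x̄ = [352/85, -216/85] = K·y
y = (KᵀK)⁻¹·Kᵀ·(x' − x̄) = [-10, 2]
z = y + H·x̄ = [-10, 2] + [9, 1] = [-1, 3]

z = [-1, 3]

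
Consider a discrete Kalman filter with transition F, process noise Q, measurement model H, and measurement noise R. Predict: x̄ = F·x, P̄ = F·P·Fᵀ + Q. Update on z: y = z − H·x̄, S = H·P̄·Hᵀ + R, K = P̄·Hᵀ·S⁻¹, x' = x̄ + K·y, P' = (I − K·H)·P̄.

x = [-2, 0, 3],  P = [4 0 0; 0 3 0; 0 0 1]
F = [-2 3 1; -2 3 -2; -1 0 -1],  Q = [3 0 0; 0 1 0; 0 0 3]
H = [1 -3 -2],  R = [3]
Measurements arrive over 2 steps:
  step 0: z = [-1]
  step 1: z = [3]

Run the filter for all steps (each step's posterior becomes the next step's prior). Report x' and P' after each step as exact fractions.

step 0: x' = [11, 52/15, 11/15], P' = [49/2 41/4 -11/4; 41/4 239/40 -133/40; -11/4 -133/40 151/40]
step 1: x' = [-48145/10053, 744/1117, -16724/3351], P' = [49949/3351 -809/1117 9747/1117; -809/1117 3426/1117 -5072/1117; 9747/1117 -5072/1117 12713/1117]

step 0: x̄ = F·x = [7, -2, -1]
step 0: P̄ = F·P·Fᵀ + Q = [47 41 7; 41 48 10; 7 10 8]
step 0: y = z − H·x̄ = [-16]
step 0: S = H·P̄·Hᵀ + R = [360]
step 0: K = P̄·Hᵀ·S⁻¹ = [-1/4; -41/120; -13/120]
step 0: x' = x̄ + K·y = [11, 52/15, 11/15]
step 0: P' = (I − K·H)·P̄ = [49/2 41/4 -11/4; 41/4 239/40 -133/40; -11/4 -133/40 151/40]
step 1: x̄ = F·x = [-163/15, -196/15, -176/15]
step 1: P̄ = F·P·Fᵀ + Q = [133/5 257/10 217/10; 257/10 2511/40 991/40; 217/10 991/40 1031/40]
step 1: y = z − H·x̄ = [-244/5]
step 1: S = H·P̄·Hᵀ + R = [30159/40]
step 1: K = P̄·Hᵀ·S⁻¹ = [-1252/10053; -943/3351; -463/3351]
step 1: x' = x̄ + K·y = [-48145/10053, 744/1117, -16724/3351]
step 1: P' = (I − K·H)·P̄ = [49949/3351 -809/1117 9747/1117; -809/1117 3426/1117 -5072/1117; 9747/1117 -5072/1117 12713/1117]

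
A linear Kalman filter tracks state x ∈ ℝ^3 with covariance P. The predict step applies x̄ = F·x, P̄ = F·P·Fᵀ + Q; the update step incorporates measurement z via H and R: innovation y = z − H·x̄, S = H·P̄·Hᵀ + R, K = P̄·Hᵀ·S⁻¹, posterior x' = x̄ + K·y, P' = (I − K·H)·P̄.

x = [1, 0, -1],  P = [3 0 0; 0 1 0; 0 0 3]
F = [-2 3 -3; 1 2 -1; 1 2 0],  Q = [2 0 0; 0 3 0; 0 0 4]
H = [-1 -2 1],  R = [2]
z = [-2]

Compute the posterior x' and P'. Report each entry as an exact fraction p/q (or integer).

x̄ = F·x = [1, 2, 1]
P̄ = F·P·Fᵀ + Q = [50 9 0; 9 13 7; 0 7 11]
y = z − H·x̄ = [2]
S = H·P̄·Hᵀ + R = [123]
K = P̄·Hᵀ·S⁻¹ = [-68/123; -28/123; -1/41]
x' = x̄ + K·y = [-13/123, 190/123, 39/41]
P' = (I − K·H)·P̄ = [1526/123 -797/123 -68/41; -797/123 815/123 259/41; -68/41 259/41 448/41]

x' = [-13/123, 190/123, 39/41]
P' = [1526/123 -797/123 -68/41; -797/123 815/123 259/41; -68/41 259/41 448/41]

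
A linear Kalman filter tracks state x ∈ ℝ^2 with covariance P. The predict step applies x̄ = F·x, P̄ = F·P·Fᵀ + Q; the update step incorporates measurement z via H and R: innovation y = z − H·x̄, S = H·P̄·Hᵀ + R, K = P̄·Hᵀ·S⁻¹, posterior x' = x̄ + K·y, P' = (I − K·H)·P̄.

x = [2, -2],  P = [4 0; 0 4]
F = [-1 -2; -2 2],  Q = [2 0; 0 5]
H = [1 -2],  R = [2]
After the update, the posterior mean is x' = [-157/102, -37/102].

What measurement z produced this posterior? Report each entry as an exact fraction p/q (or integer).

z = [-1]

x̄ = F·x = [2, -8]
P̄ = F·P·Fᵀ + Q = [22 -8; -8 37]
S = H·P̄·Hᵀ + R = [204]
K = P̄·Hᵀ·S⁻¹ = [19/102; -41/102]
x' − x̄ = [-361/102, 779/102] = K·y
y = (KᵀK)⁻¹·Kᵀ·(x' − x̄) = [-19]
z = y + H·x̄ = [-19] + [18] = [-1]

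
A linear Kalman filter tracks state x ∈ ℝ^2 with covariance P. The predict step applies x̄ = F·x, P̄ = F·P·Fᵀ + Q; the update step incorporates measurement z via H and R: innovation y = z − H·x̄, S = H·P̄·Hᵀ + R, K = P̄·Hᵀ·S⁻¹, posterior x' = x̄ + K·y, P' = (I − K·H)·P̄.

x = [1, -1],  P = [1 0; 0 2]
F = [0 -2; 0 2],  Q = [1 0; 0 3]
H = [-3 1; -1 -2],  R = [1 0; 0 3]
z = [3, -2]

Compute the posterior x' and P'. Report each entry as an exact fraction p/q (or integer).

x̄ = F·x = [2, -2]
P̄ = F·P·Fᵀ + Q = [9 -8; -8 11]
y = z − H·x̄ = [11, -4]
S = H·P̄·Hᵀ + R = [141 -35; -35 24]
K = P̄·Hᵀ·S⁻¹ = [-35/127 -14/127; 350/2159 -749/2159]
x' = x̄ + K·y = [-75/127, 2528/2159]
P' = (I − K·H)·P̄ = [16/127 13/127; 13/127 1013/2159]

x' = [-75/127, 2528/2159]
P' = [16/127 13/127; 13/127 1013/2159]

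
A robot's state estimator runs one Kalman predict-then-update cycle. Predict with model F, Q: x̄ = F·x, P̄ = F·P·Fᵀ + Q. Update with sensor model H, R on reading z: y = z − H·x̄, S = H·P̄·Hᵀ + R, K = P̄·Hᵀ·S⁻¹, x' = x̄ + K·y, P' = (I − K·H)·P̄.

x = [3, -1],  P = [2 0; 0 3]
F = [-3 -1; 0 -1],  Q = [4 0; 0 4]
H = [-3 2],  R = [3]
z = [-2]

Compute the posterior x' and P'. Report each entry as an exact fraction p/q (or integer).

x̄ = F·x = [-8, 1]
P̄ = F·P·Fᵀ + Q = [25 3; 3 7]
y = z − H·x̄ = [-28]
S = H·P̄·Hᵀ + R = [220]
K = P̄·Hᵀ·S⁻¹ = [-69/220; 1/44]
x' = x̄ + K·y = [43/55, 4/11]
P' = (I − K·H)·P̄ = [739/220 201/44; 201/44 303/44]

x' = [43/55, 4/11]
P' = [739/220 201/44; 201/44 303/44]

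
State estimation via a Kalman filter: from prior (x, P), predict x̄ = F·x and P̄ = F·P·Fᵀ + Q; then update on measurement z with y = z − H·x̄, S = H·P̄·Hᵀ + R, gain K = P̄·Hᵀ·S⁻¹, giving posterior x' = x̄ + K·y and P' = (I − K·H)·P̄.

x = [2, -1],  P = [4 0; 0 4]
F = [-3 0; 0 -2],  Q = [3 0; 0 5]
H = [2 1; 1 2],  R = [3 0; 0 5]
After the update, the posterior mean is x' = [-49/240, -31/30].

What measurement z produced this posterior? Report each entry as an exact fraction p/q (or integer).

x̄ = F·x = [-6, 2]
P̄ = F·P·Fᵀ + Q = [39 0; 0 21]
S = H·P̄·Hᵀ + R = [180 120; 120 128]
K = P̄·Hᵀ·S⁻¹ = [221/360 -13/48; -49/180 7/12]
x' − x̄ = [1391/240, -91/30] = K·y
y = (KᵀK)⁻¹·Kᵀ·(x' − x̄) = [9, -1]
z = y + H·x̄ = [9, -1] + [-10, -2] = [-1, -3]

z = [-1, -3]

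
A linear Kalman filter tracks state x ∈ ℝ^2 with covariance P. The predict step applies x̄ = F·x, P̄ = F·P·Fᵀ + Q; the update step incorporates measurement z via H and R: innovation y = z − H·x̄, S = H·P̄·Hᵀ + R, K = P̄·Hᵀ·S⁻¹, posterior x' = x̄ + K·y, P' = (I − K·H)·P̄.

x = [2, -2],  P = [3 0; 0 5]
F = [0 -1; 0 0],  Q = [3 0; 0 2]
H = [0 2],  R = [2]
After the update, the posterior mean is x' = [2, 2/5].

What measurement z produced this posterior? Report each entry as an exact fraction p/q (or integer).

x̄ = F·x = [2, 0]
P̄ = F·P·Fᵀ + Q = [8 0; 0 2]
S = H·P̄·Hᵀ + R = [10]
K = P̄·Hᵀ·S⁻¹ = [0; 2/5]
x' − x̄ = [0, 2/5] = K·y
y = (KᵀK)⁻¹·Kᵀ·(x' − x̄) = [1]
z = y + H·x̄ = [1] + [0] = [1]

z = [1]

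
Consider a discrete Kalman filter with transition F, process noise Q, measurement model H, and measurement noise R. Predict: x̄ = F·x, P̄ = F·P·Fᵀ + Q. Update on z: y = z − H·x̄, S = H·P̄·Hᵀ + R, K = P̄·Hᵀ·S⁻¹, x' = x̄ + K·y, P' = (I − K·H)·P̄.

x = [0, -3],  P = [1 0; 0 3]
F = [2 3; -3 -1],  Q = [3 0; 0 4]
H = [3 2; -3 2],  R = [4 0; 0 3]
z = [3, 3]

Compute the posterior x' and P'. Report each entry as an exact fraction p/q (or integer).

x' = [-2007/24359, 33537/24359]
P' = [4670/24359 867/24359; 867/24359 20289/48718]

x̄ = F·x = [-9, 3]
P̄ = F·P·Fᵀ + Q = [34 -15; -15 16]
y = z − H·x̄ = [24, -30]
S = H·P̄·Hᵀ + R = [194 -242; -242 553]
K = P̄·Hᵀ·S⁻¹ = [3936/24359 -4092/24359; 11445/48718 5896/24359]
x' = x̄ + K·y = [-2007/24359, 33537/24359]
P' = (I − K·H)·P̄ = [4670/24359 867/24359; 867/24359 20289/48718]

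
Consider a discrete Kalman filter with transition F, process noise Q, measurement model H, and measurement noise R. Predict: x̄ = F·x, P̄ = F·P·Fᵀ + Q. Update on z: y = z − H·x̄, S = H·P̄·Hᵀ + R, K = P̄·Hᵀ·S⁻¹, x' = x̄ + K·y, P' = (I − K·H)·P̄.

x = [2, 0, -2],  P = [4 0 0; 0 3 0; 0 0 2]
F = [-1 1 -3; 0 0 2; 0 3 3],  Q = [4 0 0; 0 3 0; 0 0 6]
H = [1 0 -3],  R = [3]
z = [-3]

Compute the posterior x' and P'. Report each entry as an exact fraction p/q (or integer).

x' = [156/109, -196/109, 156/109]
P' = [12669/545 -3852/545 4167/545; -3852/545 3691/545 -1236/545; 4167/545 -1236/545 1551/545]

x̄ = F·x = [4, -4, -6]
P̄ = F·P·Fᵀ + Q = [29 -12 -9; -12 11 12; -9 12 51]
y = z − H·x̄ = [-25]
S = H·P̄·Hᵀ + R = [545]
K = P̄·Hᵀ·S⁻¹ = [56/545; -48/545; -162/545]
x' = x̄ + K·y = [156/109, -196/109, 156/109]
P' = (I − K·H)·P̄ = [12669/545 -3852/545 4167/545; -3852/545 3691/545 -1236/545; 4167/545 -1236/545 1551/545]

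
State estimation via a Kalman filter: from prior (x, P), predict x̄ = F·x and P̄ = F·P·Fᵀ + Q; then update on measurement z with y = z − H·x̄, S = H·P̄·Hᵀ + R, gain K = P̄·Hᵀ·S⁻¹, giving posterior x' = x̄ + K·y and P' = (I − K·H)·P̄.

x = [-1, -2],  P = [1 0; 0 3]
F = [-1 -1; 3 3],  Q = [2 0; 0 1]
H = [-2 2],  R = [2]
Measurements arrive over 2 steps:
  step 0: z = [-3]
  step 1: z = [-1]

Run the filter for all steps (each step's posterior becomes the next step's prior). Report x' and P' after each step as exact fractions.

step 0: x' = [1/5, -62/45], P' = [6/5 16/15; 16/15 193/135]
step 1: x' = [1411/21521, -9918/21521], P' = [25887/21521 23045/21521; 23045/21521 30896/21521]

step 0: x̄ = F·x = [3, -9]
step 0: P̄ = F·P·Fᵀ + Q = [6 -12; -12 37]
step 0: y = z − H·x̄ = [21]
step 0: S = H·P̄·Hᵀ + R = [270]
step 0: K = P̄·Hᵀ·S⁻¹ = [-2/15; 49/135]
step 0: x' = x̄ + K·y = [1/5, -62/45]
step 0: P' = (I − K·H)·P̄ = [6/5 16/15; 16/15 193/135]
step 1: x̄ = F·x = [53/45, -53/15]
step 1: P̄ = F·P·Fᵀ + Q = [913/135 -643/45; -643/45 658/15]
step 1: y = z − H·x̄ = [379/45]
step 1: S = H·P̄·Hᵀ + R = [43042/135]
step 1: K = P̄·Hᵀ·S⁻¹ = [-2842/21521; 7851/21521]
step 1: x' = x̄ + K·y = [1411/21521, -9918/21521]
step 1: P' = (I − K·H)·P̄ = [25887/21521 23045/21521; 23045/21521 30896/21521]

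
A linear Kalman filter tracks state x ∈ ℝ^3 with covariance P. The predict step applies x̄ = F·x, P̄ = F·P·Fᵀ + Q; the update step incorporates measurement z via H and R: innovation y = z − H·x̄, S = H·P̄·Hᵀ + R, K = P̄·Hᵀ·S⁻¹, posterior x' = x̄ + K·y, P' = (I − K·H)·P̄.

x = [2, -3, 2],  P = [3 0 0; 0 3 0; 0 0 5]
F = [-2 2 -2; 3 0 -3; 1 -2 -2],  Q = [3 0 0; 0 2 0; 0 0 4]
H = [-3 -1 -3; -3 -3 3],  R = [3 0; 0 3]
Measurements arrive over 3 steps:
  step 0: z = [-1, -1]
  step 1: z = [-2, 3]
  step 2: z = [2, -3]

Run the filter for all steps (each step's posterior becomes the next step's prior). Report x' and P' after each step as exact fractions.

step 0: x' = [-913168/215723, 1468520/215723, 498372/215723], P' = [2930215/215723 -4363152/215723 -1465322/215723; -4363152/215723 6577224/215723 2208849/215723; -1465322/215723 2208849/215723 777429/215723]
step 1: x' = [-29337376725/28534088389, 36848687507/28534088389, 35590647626/28534088389], P' = [161117235597/28534088389 -235638043290/28534088389 -82702093674/28534088389; -235638043290/28534088389 354851770512/28534088389 124472853537/28534088389; -82702093674/28534088389 124472853537/28534088389 48296766097/28534088389]
step 2: x' = [2725727488320999/1586743581473567, -3876976683605878/1586743581473567, -2654464519688167/1586743581473567], P' = [8760462106570415/1586743581473567 -12813928607393058/1586743581473567 -4496008239651298/1586743581473567; -12813928607393058/1586743581473567 19311661835059326/1586743581473567 6772054376256111/1586743581473567; -4496008239651298/1586743581473567 6772054376256111/1586743581473567 2632471043396431/1586743581473567]

step 0: x̄ = F·x = [-14, 0, 4]
step 0: P̄ = F·P·Fᵀ + Q = [47 12 2; 12 74 39; 2 39 39]
step 0: y = z − H·x̄ = [-31, -55]
step 0: S = H·P̄·Hᵀ + R = [1193 672; 672 921]
step 0: K = P̄·Hᵀ·S⁻¹ = [-10509/215723 -32385/215723; -38105/215723 -5223/215723; -48390/215723 33902/215723]
step 0: x' = x̄ + K·y = [-913168/215723, 1468520/215723, 498372/215723]
step 0: P' = (I − K·H)·P̄ = [2930215/215723 -4363152/215723 -1465322/215723; -4363152/215723 6577224/215723 2208849/215723; -1465322/215723 2208849/215723 777429/215723]
step 1: x̄ = F·x = [3766632/215723, -4234620/215723, -4846952/215723]
step 1: P̄ = F·P·Fᵀ + Q = [47298489/215723 -52348722/215723 -58169166/215723; -52348722/215723 60176038/215723 66075123/215723; -58169166/215723 66075123/215723 74196407/215723]
step 1: y = z − H·x̄ = [-7907026/215723, 13784061/215723]
step 1: S = H·P̄·Hᵀ + R = [189590689/215723 -293287074/215723; -293287074/215723 551101353/215723]
step 1: K = P̄·Hᵀ·S⁻¹ = [130872507/28534088389 -8181285981/28534088389; -7118733751/28534088389 5259126315/28534088389; -7085623602/28534088389 6526006234/28534088389]
step 1: x' = x̄ + K·y = [-29337376725/28534088389, 36848687507/28534088389, 35590647626/28534088389]
step 1: P' = (I − K·H)·P̄ = [161117235597/28534088389 -235638043290/28534088389 -82702093674/28534088389; -235638043290/28534088389 354851770512/28534088389 124472853537/28534088389; -82702093674/28534088389 124472853537/28534088389 48296766097/28534088389]
step 2: x̄ = F·x = [61190833212/28534088389, -194784073053/28534088389, -174216046991/28534088389]
step 2: P̄ = F·P·Fᵀ + Q = [2570370122623/28534088389 -2837588197962/28534088389 -3127686935942/28534088389; -2837588197962/28534088389 3430431878156/28534088389 3678116527401/28534088389; -3127686935942/28534088389 3678116527401/28534088389 4156991111741/28534088389]
step 2: y = z − H·x̄ = [-476791537612/28534088389, 36266156283/28534088389]
step 2: S = H·P̄·Hᵀ + R = [12807090382277/28534088389 -15970652478732/28534088389; -15970652478732/28534088389 30521420068269/28534088389]
step 2: K = P̄·Hᵀ·S⁻¹ = [6855668878569/1586743581473567 -442541738828655/1586743581473567; -395346380549495/1586743581473567 274321148589843/1586743581473567; -393814262497170/1586743581473567 356424906791618/1586743581473567]
step 2: x' = x̄ + K·y = [2725727488320999/1586743581473567, -3876976683605878/1586743581473567, -2654464519688167/1586743581473567]
step 2: P' = (I − K·H)·P̄ = [8760462106570415/1586743581473567 -12813928607393058/1586743581473567 -4496008239651298/1586743581473567; -12813928607393058/1586743581473567 19311661835059326/1586743581473567 6772054376256111/1586743581473567; -4496008239651298/1586743581473567 6772054376256111/1586743581473567 2632471043396431/1586743581473567]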